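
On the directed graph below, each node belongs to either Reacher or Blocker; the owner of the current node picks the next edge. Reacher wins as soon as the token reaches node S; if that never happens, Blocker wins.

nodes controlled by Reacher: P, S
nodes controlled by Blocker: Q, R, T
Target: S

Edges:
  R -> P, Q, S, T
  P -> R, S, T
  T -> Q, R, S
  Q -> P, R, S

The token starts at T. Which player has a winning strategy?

Blocker

A0 = {S}
A1: add {P} — P (Reacher) has P→S.
A2 = A1; e.g. Q (Blocker) can still go to R. Fixed point.
T never enters the attractor, so Blocker can avoid the target forever.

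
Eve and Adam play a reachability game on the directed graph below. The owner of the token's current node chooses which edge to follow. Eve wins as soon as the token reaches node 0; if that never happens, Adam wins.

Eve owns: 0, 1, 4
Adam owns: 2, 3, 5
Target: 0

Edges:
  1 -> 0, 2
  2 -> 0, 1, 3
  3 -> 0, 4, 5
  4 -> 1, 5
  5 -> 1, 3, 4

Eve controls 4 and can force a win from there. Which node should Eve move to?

A0 = {0}
A1: add {1} — 1 (Eve) has 1→0.
A2: add {4} — 4 (Eve) has 4→1.
A3 = A2; e.g. 2 (Adam) can still go to 3. Fixed point.
From 4, successor 1 is in the attractor (rank 1); the other successor 5 is not.

1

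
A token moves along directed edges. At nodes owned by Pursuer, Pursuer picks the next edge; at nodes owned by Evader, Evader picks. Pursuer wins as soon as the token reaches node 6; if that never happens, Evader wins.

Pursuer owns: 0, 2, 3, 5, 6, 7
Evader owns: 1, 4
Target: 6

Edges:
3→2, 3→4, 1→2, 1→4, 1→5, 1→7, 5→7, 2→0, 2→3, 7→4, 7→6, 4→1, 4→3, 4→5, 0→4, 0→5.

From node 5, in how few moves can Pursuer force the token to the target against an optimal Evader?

2

A0 = {6}
A1: add {7} — 7 (Pursuer) has 7→6.
A2: add {5} — 5 (Pursuer) has 5→7.
5 enters the attractor at level 2, so Pursuer can force the target in 2 moves from there.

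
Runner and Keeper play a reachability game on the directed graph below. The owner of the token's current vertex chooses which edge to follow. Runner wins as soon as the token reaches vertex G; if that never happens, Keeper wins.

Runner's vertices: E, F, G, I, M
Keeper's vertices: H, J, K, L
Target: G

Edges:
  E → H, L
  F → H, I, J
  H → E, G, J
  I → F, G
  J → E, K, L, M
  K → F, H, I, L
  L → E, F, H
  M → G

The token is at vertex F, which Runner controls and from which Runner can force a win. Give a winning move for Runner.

A0 = {G}
A1: add {I, M} — I (Runner) has I→G; M (Runner) has M→G.
A2: add {F} — F (Runner) has F→I.
A3 = A2; e.g. E (Runner) has no edge into A2. Fixed point.
From F, successor I is in the attractor (rank 1); the other successors H, J are not.

I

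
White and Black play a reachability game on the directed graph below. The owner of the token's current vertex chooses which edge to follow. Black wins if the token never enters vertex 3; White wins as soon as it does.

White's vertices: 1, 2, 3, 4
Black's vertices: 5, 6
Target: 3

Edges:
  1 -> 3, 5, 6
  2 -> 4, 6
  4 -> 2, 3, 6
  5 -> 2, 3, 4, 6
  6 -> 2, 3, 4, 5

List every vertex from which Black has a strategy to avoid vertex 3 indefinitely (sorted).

A0 = {3}
A1: add {1, 4} — 1 (White) has 1→3; 4 (White) has 4→3.
A2: add {2} — 2 (White) has 2→4.
A3 = A2; e.g. 5 (Black) can still go to 6. Fixed point.
White's attractor = {1, 2, 3, 4}; Black avoids the target exactly from the complement.

5, 6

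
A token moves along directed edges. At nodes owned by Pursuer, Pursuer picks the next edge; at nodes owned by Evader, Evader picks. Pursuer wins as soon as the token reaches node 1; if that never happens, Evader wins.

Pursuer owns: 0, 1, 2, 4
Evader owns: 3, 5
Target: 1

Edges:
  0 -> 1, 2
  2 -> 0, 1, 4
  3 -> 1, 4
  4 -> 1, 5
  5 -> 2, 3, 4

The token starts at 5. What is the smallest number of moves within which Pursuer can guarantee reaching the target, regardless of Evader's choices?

A0 = {1}
A1: add {0, 2, 4} — 0 (Pursuer) has 0→1; 2 (Pursuer) has 2→1; 4 (Pursuer) has 4→1.
A2: add {3} — 3 (Evader): all of {1, 4} already in.
A3: add {5} — 5 (Evader): all of {2, 3, 4} already in.
A3 = all vertices. Fixed point.
5 enters the attractor at level 3, so Pursuer can force the target in 3 moves from there.

3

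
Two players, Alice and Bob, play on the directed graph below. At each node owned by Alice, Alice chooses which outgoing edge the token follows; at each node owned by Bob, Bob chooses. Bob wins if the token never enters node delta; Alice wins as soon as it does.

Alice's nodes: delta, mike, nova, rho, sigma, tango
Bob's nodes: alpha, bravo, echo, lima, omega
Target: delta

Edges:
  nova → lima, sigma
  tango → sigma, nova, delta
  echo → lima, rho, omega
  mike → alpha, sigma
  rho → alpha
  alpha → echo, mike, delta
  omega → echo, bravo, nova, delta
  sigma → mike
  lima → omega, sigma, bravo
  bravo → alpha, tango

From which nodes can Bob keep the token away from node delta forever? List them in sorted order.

alpha, bravo, echo, lima, mike, nova, omega, rho, sigma

A0 = {delta}
A1: add {tango} — tango (Alice) has tango→delta.
A2 = A1; e.g. echo (Bob) can still go to lima. Fixed point.
Alice's attractor = {delta, tango}; Bob avoids the target exactly from the complement.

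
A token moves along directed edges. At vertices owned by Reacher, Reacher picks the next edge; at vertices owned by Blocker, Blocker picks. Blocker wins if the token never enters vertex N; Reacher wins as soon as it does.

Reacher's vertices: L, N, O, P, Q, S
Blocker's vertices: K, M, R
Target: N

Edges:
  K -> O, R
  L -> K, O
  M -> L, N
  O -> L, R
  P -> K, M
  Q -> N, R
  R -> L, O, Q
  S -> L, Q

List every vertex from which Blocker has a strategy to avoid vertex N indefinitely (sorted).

A0 = {N}
A1: add {Q} — Q (Reacher) has Q→N.
A2: add {S} — S (Reacher) has S→Q.
A3 = A2; e.g. K (Blocker) can still go to O. Fixed point.
Reacher's attractor = {N, Q, S}; Blocker avoids the target exactly from the complement.

K, L, M, O, P, R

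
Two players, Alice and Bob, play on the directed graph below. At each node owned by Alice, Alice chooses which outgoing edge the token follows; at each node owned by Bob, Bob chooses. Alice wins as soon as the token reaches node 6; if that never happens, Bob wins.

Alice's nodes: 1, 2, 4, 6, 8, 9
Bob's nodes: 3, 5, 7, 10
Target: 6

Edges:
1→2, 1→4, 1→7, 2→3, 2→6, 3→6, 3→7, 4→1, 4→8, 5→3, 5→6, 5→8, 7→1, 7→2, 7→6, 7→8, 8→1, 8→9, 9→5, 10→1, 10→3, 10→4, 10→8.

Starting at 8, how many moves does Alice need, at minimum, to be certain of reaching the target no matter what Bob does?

A0 = {6}
A1: add {2} — 2 (Alice) has 2→6.
A2: add {1} — 1 (Alice) has 1→2.
A3: add {4, 8} — 4 (Alice) has 4→1; 8 (Alice) has 8→1.
8 enters the attractor at level 3, so Alice can force the target in 3 moves from there.

3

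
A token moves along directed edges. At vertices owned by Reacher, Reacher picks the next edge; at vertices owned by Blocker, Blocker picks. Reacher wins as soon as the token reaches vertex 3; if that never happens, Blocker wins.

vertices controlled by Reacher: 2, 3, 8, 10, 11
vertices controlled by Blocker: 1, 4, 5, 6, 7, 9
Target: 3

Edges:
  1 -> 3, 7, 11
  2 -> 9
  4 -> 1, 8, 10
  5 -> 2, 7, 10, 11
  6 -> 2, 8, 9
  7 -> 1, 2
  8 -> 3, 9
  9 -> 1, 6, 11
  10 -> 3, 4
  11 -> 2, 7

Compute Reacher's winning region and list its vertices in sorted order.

A0 = {3}
A1: add {8, 10} — 8 (Reacher) has 8→3; 10 (Reacher) has 10→3.
A2 = A1; e.g. 1 (Blocker) can still go to 7. Fixed point.
Reacher's winning region = {3, 8, 10}.

3, 8, 10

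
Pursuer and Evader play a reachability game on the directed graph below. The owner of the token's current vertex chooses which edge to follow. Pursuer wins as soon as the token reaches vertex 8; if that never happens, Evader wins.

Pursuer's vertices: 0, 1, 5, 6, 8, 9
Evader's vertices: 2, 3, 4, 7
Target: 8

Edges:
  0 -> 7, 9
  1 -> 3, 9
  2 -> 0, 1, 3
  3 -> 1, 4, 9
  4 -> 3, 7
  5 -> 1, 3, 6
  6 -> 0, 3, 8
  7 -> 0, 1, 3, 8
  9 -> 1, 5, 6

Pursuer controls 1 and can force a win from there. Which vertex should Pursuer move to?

9

A0 = {8}
A1: add {6} — 6 (Pursuer) has 6→8.
A2: add {5, 9} — 5 (Pursuer) has 5→6; 9 (Pursuer) has 9→6.
A3: add {0, 1} — 0 (Pursuer) has 0→9; 1 (Pursuer) has 1→9.
A4 = A3; e.g. 2 (Evader) can still go to 3. Fixed point.
From 1, successor 9 is in the attractor (rank 2); the other successor 3 is not.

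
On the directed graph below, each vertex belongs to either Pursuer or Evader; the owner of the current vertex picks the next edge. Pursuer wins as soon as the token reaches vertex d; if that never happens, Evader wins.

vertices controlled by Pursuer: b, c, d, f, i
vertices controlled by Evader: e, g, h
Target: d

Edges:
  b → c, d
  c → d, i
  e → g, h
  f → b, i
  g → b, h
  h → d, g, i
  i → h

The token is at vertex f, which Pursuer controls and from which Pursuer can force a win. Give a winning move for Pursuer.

b

A0 = {d}
A1: add {b, c} — b (Pursuer) has b→d; c (Pursuer) has c→d.
A2: add {f} — f (Pursuer) has f→b.
A3 = A2; e.g. e (Evader) can still go to g. Fixed point.
From f, successor b is in the attractor (rank 1); the other successor i is not.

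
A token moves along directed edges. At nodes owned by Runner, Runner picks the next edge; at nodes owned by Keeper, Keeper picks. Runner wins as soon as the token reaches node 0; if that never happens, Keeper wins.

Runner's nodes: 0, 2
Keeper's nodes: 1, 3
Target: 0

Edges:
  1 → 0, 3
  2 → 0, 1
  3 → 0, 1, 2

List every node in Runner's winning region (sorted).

0, 2

A0 = {0}
A1: add {2} — 2 (Runner) has 2→0.
A2 = A1; e.g. 1 (Keeper) can still go to 3. Fixed point.
Runner's winning region = {0, 2}.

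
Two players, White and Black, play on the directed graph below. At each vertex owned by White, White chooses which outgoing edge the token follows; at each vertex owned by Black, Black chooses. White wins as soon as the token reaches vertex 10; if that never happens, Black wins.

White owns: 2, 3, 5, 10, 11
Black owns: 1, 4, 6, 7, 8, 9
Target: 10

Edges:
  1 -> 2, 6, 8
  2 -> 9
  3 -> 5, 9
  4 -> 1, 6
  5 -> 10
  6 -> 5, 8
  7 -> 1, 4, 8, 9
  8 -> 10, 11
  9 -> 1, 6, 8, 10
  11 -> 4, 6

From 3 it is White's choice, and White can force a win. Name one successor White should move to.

5

A0 = {10}
A1: add {5} — 5 (White) has 5→10.
A2: add {3} — 3 (White) has 3→5.
A3 = A2; e.g. 1 (Black) can still go to 2. Fixed point.
From 3, successor 5 is in the attractor (rank 1); the other successor 9 is not.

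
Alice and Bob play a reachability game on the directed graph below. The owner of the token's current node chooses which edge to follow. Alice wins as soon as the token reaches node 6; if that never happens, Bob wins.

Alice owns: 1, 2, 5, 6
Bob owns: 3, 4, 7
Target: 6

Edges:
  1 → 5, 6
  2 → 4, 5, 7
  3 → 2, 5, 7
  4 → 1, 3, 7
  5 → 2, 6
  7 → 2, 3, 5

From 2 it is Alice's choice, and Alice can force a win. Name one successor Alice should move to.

5

A0 = {6}
A1: add {1, 5} — 1 (Alice) has 1→6; 5 (Alice) has 5→6.
A2: add {2} — 2 (Alice) has 2→5.
A3 = A2; e.g. 3 (Bob) can still go to 7. Fixed point.
From 2, successor 5 is in the attractor (rank 1); the other successors 4, 7 are not.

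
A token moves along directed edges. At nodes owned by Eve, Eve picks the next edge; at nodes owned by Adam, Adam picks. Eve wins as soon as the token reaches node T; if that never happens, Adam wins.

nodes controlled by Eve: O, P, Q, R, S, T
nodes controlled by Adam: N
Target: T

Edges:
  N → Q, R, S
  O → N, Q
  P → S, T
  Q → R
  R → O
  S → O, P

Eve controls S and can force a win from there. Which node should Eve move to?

P

A0 = {T}
A1: add {P} — P (Eve) has P→T.
A2: add {S} — S (Eve) has S→P.
A3 = A2; e.g. N (Adam) can still go to Q. Fixed point.
From S, successor P is in the attractor (rank 1); the other successor O is not.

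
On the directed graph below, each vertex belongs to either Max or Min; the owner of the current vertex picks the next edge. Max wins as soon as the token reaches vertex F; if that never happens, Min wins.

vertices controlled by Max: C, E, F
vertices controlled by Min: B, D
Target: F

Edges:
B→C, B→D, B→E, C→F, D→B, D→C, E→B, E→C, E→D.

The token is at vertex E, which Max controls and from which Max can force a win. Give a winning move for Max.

C

A0 = {F}
A1: add {C} — C (Max) has C→F.
A2: add {E} — E (Max) has E→C.
A3 = A2; e.g. B (Min) can still go to D. Fixed point.
From E, successor C is in the attractor (rank 1); the other successors B, D are not.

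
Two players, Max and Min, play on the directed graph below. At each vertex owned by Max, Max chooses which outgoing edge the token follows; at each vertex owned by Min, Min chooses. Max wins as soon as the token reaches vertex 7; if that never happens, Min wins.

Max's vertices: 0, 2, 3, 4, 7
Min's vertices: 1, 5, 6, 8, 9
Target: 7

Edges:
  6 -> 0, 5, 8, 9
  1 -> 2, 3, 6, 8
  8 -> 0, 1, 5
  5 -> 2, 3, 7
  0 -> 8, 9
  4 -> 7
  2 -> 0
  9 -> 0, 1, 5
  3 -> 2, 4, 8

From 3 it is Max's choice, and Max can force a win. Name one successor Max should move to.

A0 = {7}
A1: add {4} — 4 (Max) has 4→7.
A2: add {3} — 3 (Max) has 3→4.
A3 = A2; e.g. 0 (Max) has no edge into A2. Fixed point.
From 3, successor 4 is in the attractor (rank 1); the other successors 2, 8 are not.

4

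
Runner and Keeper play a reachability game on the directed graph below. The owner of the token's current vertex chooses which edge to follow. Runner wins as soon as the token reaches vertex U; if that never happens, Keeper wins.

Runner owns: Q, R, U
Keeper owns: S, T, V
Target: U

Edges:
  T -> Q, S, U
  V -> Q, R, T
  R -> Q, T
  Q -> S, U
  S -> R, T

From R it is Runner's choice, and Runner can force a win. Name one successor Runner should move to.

Q

A0 = {U}
A1: add {Q} — Q (Runner) has Q→U.
A2: add {R} — R (Runner) has R→Q.
A3 = A2; e.g. S (Keeper) can still go to T. Fixed point.
From R, successor Q is in the attractor (rank 1); the other successor T is not.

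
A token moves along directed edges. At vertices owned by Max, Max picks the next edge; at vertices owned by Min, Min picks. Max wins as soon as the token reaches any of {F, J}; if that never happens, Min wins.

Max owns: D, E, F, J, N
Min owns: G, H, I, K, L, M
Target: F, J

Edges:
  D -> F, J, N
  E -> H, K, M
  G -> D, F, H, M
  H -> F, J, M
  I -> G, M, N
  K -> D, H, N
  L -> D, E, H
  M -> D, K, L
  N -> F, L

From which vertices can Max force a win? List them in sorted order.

A0 = {F, J}
A1: add {D, N} — D (Max) has D→F; N (Max) has N→F.
A2 = A1; e.g. E (Max) has no edge into A1. Fixed point.
Max's winning region = {D, F, J, N}.

D, F, J, N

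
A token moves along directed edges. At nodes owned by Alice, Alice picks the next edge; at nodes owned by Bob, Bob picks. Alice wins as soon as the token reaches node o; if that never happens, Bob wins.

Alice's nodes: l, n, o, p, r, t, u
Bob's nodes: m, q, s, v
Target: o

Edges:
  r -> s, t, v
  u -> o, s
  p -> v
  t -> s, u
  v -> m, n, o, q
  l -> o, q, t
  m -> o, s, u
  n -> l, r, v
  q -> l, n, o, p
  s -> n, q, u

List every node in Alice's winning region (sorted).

l, n, o, r, t, u

A0 = {o}
A1: add {l, u} — l (Alice) has l→o; u (Alice) has u→o.
A2: add {n, t} — n (Alice) has n→l; t (Alice) has t→u.
A3: add {r} — r (Alice) has r→t.
A4 = A3; e.g. m (Bob) can still go to s. Fixed point.
Alice's winning region = {l, n, o, r, t, u}.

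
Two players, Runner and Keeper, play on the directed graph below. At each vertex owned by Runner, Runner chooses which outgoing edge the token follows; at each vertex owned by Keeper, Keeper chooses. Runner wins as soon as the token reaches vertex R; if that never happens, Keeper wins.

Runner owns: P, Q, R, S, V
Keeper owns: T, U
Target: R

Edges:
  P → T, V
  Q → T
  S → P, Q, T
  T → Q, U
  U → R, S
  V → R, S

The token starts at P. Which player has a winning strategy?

A0 = {R}
A1: add {V} — V (Runner) has V→R.
A2: add {P} — P (Runner) has P→V.
P ∈ A2, so Runner can force the target.

Runner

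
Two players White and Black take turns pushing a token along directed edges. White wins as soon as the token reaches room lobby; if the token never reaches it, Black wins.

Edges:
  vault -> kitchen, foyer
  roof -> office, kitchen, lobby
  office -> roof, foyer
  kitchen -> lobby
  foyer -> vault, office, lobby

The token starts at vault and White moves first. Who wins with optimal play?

White

Track states (vertex, player-to-move).
A0 = {(lobby,White), (lobby,Black)}
A1: add {(roof,White), (kitchen,White), (kitchen,Black), (foyer,White)}.
A2: add {(vault,White), (vault,Black), (office,Black)}.
(vault,White) ∈ A2 ⇒ White forces the target.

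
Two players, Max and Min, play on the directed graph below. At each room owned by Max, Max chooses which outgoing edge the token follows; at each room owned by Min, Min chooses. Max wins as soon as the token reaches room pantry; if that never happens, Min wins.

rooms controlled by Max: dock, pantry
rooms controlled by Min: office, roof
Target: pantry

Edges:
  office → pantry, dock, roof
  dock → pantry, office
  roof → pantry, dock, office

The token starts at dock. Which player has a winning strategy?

Max

A0 = {pantry}
A1: add {dock} — dock (Max) has dock→pantry.
A2 = A1; e.g. roof (Min) can still go to office. Fixed point.
dock ∈ A1, so Max can force the target.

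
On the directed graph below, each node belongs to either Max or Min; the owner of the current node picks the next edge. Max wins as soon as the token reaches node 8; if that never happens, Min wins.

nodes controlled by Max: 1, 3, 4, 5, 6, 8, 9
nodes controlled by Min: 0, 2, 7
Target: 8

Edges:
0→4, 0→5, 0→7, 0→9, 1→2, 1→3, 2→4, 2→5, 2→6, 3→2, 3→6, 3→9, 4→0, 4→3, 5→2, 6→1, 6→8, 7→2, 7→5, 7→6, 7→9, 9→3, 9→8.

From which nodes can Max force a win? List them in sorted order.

A0 = {8}
A1: add {6, 9} — 6 (Max) has 6→8; 9 (Max) has 9→8.
A2: add {3} — 3 (Max) has 3→6.
A3: add {1, 4} — 1 (Max) has 1→3; 4 (Max) has 4→3.
A4 = A3; e.g. 0 (Min) can still go to 5. Fixed point.
Max's winning region = {1, 3, 4, 6, 8, 9}.

1, 3, 4, 6, 8, 9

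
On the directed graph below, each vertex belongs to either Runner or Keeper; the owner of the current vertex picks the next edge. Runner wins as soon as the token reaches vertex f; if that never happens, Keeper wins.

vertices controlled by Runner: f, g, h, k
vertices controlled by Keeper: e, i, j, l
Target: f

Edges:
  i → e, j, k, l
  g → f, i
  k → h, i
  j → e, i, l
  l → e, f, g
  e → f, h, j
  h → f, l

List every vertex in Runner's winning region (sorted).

A0 = {f}
A1: add {g, h} — g (Runner) has g→f; h (Runner) has h→f.
A2: add {k} — k (Runner) has k→h.
A3 = A2; e.g. e (Keeper) can still go to j. Fixed point.
Runner's winning region = {f, g, h, k}.

f, g, h, k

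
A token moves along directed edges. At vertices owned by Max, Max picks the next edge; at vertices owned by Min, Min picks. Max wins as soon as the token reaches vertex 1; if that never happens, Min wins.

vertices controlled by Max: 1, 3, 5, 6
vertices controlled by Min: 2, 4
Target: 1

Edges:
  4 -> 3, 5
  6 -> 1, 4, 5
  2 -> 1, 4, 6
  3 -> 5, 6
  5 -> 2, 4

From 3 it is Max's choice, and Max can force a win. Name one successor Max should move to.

A0 = {1}
A1: add {6} — 6 (Max) has 6→1.
A2: add {3} — 3 (Max) has 3→6.
A3 = A2; e.g. 2 (Min) can still go to 4. Fixed point.
From 3, successor 6 is in the attractor (rank 1); the other successor 5 is not.

6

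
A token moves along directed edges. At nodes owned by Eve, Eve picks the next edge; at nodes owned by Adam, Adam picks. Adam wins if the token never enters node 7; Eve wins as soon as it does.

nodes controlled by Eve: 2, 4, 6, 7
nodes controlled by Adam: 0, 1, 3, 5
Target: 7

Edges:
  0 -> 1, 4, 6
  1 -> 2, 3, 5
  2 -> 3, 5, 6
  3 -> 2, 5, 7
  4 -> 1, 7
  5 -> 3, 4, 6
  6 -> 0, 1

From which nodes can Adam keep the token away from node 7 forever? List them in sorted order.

0, 1, 2, 3, 5, 6

A0 = {7}
A1: add {4} — 4 (Eve) has 4→7.
A2 = A1; e.g. 0 (Adam) can still go to 1. Fixed point.
Eve's attractor = {4, 7}; Adam avoids the target exactly from the complement.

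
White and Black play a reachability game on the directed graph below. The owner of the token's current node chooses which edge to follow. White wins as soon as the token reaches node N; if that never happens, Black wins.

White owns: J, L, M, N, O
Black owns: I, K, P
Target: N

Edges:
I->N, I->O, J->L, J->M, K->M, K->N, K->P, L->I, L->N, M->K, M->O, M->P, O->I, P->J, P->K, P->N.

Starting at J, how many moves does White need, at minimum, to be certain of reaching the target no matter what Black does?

2

A0 = {N}
A1: add {L} — L (White) has L→N.
A2: add {J} — J (White) has J→L.
A3 = A2; e.g. I (Black) can still go to O. Fixed point.
J enters the attractor at level 2, so White can force the target in 2 moves from there.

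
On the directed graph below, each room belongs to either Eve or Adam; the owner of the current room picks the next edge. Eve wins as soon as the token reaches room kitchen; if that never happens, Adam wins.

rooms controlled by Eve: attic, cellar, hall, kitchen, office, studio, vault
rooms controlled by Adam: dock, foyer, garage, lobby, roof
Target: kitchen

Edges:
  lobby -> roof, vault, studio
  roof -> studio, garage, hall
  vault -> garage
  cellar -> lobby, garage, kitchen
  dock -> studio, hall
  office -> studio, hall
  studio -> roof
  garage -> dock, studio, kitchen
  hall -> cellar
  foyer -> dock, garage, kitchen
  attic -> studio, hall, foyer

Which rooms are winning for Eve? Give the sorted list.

A0 = {kitchen}
A1: add {cellar} — cellar (Eve) has cellar→kitchen.
A2: add {hall} — hall (Eve) has hall→cellar.
A3: add {attic, office} — office (Eve) has office→hall; attic (Eve) has attic→hall.
A4 = A3; e.g. lobby (Adam) can still go to roof. Fixed point.
Eve's winning region = {attic, cellar, hall, kitchen, office}.

attic, cellar, hall, kitchen, office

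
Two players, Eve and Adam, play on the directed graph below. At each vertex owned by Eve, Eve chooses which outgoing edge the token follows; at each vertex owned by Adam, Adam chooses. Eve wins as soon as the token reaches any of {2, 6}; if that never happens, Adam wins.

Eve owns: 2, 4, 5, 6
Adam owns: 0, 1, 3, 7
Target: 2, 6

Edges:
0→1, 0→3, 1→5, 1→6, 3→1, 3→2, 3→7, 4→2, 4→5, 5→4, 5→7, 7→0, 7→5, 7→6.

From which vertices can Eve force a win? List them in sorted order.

1, 2, 4, 5, 6

A0 = {2, 6}
A1: add {4} — 4 (Eve) has 4→2.
A2: add {5} — 5 (Eve) has 5→4.
A3: add {1} — 1 (Adam): all of {5, 6} already in.
A4 = A3; e.g. 0 (Adam) can still go to 3. Fixed point.
Eve's winning region = {1, 2, 4, 5, 6}.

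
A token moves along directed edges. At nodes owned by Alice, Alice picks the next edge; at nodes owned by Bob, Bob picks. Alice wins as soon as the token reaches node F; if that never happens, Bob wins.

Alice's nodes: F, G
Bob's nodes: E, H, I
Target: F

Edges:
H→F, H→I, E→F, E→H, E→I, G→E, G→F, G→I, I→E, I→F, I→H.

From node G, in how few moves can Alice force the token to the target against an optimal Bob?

A0 = {F}
A1: add {G} — G (Alice) has G→F.
A2 = A1; e.g. E (Bob) can still go to H. Fixed point.
G enters the attractor at level 1, so Alice can force the target in 1 move from there.

1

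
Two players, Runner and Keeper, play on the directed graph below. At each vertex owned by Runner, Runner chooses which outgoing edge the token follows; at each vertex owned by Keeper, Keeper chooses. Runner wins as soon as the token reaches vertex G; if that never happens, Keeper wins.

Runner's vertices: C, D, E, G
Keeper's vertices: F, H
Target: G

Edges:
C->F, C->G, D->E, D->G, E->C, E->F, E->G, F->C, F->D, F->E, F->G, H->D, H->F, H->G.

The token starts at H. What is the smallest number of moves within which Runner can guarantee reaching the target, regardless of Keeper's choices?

3

A0 = {G}
A1: add {C, D, E} — C (Runner) has C→G; D (Runner) has D→G; E (Runner) has E→G.
A2: add {F} — F (Keeper): all of {C, D, E, G} already in.
A3: add {H} — H (Keeper): all of {D, F, G} already in.
A3 = all vertices. Fixed point.
H enters the attractor at level 3, so Runner can force the target in 3 moves from there.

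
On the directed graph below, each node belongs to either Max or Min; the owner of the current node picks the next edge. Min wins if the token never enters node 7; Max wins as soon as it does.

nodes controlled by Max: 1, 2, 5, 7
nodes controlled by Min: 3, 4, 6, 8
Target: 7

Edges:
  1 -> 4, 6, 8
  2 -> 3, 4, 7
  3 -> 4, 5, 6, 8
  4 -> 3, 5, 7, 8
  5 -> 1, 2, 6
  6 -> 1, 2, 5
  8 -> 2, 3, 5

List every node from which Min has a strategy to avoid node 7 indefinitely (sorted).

1, 3, 4, 6, 8

A0 = {7}
A1: add {2} — 2 (Max) has 2→7.
A2: add {5} — 5 (Max) has 5→2.
A3 = A2; e.g. 1 (Max) has no edge into A2. Fixed point.
Max's attractor = {2, 5, 7}; Min avoids the target exactly from the complement.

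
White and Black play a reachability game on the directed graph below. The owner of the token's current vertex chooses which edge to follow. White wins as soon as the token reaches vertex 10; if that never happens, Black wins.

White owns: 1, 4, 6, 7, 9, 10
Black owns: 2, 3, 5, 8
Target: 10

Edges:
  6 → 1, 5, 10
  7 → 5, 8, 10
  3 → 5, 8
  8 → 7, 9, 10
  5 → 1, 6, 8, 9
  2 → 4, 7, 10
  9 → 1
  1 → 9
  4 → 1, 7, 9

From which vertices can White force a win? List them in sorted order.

2, 4, 6, 7, 10

A0 = {10}
A1: add {6, 7} — 6 (White) has 6→10; 7 (White) has 7→10.
A2: add {4} — 4 (White) has 4→7.
A3: add {2} — 2 (Black): all of {4, 7, 10} already in.
A4 = A3; e.g. 1 (White) has no edge into A3. Fixed point.
White's winning region = {2, 4, 6, 7, 10}.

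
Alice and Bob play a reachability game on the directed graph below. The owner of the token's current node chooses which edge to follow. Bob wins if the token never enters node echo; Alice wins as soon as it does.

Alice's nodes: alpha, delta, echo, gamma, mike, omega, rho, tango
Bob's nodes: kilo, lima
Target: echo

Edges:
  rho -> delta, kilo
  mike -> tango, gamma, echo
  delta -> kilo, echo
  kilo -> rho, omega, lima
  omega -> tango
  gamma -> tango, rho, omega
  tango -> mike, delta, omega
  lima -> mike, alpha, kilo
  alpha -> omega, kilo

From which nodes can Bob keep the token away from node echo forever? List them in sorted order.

A0 = {echo}
A1: add {delta, mike} — mike (Alice) has mike→echo; delta (Alice) has delta→echo.
A2: add {rho, tango} — tango (Alice) has tango→mike; rho (Alice) has rho→delta.
A3: add {gamma, omega} — omega (Alice) has omega→tango; gamma (Alice) has gamma→tango.
A4: add {alpha} — alpha (Alice) has alpha→omega.
A5 = A4; e.g. kilo (Bob) can still go to lima. Fixed point.
Alice's attractor = {alpha, delta, echo, gamma, mike, omega, rho, tango}; Bob avoids the target exactly from the complement.

kilo, lima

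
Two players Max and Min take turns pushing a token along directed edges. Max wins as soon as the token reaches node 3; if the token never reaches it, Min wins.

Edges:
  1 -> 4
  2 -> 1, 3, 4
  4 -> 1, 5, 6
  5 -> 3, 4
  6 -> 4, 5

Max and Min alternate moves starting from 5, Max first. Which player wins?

Track states (vertex, player-to-move).
A0 = {(3,Max), (3,Min)}
A1: add {(2,Max), (5,Max)}.
(5,Max) ∈ A1 ⇒ Max forces the target.

Max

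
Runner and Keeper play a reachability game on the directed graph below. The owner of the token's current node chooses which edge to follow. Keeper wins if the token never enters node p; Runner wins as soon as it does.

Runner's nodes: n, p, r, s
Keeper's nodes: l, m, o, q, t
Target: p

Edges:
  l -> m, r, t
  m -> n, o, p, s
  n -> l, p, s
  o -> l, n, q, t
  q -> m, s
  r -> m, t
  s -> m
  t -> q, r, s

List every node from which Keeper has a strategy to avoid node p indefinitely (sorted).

l, m, o, q, r, s, t

A0 = {p}
A1: add {n} — n (Runner) has n→p.
A2 = A1; e.g. l (Keeper) can still go to m. Fixed point.
Runner's attractor = {n, p}; Keeper avoids the target exactly from the complement.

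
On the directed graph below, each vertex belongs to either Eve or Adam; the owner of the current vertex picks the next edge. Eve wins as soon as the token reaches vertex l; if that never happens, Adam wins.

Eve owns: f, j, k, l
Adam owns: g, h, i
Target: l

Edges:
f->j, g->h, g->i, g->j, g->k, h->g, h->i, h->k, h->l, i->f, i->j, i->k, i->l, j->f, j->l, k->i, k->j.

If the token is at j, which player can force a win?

A0 = {l}
A1: add {j} — j (Eve) has j→l.
j ∈ A1, so Eve can force the target.

Eve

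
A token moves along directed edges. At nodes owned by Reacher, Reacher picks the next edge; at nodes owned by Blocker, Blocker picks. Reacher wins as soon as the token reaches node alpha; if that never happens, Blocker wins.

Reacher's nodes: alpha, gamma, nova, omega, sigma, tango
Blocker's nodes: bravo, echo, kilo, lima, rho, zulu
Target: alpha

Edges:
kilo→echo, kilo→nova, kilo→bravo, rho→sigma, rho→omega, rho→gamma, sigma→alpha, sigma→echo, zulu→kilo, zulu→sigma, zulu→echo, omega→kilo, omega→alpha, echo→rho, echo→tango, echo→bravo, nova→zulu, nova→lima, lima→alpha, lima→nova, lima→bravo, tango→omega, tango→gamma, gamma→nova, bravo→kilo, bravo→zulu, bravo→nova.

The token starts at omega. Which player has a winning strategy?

A0 = {alpha}
A1: add {omega, sigma} — sigma (Reacher) has sigma→alpha; omega (Reacher) has omega→alpha.
omega ∈ A1, so Reacher can force the target.

Reacher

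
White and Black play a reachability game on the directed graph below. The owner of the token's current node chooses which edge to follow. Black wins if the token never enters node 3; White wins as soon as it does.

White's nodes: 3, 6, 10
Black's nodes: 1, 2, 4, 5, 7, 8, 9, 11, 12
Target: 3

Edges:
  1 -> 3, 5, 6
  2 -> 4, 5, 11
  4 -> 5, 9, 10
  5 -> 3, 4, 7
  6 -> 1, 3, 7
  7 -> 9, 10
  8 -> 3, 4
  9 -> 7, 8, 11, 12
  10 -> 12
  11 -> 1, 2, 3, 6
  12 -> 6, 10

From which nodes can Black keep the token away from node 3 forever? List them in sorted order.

A0 = {3}
A1: add {6} — 6 (White) has 6→3.
A2 = A1; e.g. 1 (Black) can still go to 5. Fixed point.
White's attractor = {3, 6}; Black avoids the target exactly from the complement.

1, 2, 4, 5, 7, 8, 9, 10, 11, 12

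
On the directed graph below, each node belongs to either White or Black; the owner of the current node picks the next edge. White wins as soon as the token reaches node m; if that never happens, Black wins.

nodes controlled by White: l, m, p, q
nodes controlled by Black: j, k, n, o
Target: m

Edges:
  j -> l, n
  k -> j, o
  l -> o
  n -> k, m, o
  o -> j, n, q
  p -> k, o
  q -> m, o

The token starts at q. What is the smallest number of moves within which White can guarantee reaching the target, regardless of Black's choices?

A0 = {m}
A1: add {q} — q (White) has q→m.
A2 = A1; e.g. j (Black) can still go to l. Fixed point.
q enters the attractor at level 1, so White can force the target in 1 move from there.

1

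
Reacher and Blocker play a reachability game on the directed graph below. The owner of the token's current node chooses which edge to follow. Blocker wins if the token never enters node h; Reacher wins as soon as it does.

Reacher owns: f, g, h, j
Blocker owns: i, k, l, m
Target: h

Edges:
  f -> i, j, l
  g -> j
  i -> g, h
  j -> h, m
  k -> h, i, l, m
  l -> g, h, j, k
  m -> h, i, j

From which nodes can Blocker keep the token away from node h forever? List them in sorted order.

k, l

A0 = {h}
A1: add {j} — j (Reacher) has j→h.
A2: add {f, g} — f (Reacher) has f→j; g (Reacher) has g→j.
A3: add {i} — i (Blocker): all of {g, h} already in.
A4: add {m} — m (Blocker): all of {h, i, j} already in.
A5 = A4; e.g. k (Blocker) can still go to l. Fixed point.
Reacher's attractor = {f, g, h, i, j, m}; Blocker avoids the target exactly from the complement.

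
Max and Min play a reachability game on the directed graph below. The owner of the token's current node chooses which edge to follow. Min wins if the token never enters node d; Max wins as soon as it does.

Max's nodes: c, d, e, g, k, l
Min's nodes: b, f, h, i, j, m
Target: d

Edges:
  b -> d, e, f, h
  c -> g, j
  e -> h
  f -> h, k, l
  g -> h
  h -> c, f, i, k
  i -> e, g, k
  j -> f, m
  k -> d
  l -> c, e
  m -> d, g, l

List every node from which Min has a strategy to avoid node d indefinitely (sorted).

b, c, e, f, g, h, i, j, l, m

A0 = {d}
A1: add {k} — k (Max) has k→d.
A2 = A1; e.g. b (Min) can still go to e. Fixed point.
Max's attractor = {d, k}; Min avoids the target exactly from the complement.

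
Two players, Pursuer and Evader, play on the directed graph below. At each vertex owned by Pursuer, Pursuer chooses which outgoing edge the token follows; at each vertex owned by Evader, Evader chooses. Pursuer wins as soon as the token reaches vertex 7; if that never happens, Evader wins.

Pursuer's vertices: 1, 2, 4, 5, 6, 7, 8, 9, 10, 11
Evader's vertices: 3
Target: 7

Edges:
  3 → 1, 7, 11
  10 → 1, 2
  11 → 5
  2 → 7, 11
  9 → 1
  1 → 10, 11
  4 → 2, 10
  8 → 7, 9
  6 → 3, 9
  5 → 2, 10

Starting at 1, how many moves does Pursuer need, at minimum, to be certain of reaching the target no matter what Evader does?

3

A0 = {7}
A1: add {2, 8} — 2 (Pursuer) has 2→7; 8 (Pursuer) has 8→7.
A2: add {4, 5, 10} — 4 (Pursuer) has 4→2; 5 (Pursuer) has 5→2; 10 (Pursuer) has 10→2.
A3: add {1, 11} — 1 (Pursuer) has 1→10; 11 (Pursuer) has 11→5.
1 enters the attractor at level 3, so Pursuer can force the target in 3 moves from there.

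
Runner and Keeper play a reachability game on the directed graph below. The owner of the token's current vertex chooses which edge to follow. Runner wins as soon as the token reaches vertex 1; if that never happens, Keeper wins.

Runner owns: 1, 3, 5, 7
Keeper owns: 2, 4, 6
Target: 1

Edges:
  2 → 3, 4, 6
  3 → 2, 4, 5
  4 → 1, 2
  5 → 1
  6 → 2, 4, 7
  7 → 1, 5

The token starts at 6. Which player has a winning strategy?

Keeper

A0 = {1}
A1: add {5, 7} — 5 (Runner) has 5→1; 7 (Runner) has 7→1.
A2: add {3} — 3 (Runner) has 3→5.
A3 = A2; e.g. 2 (Keeper) can still go to 4. Fixed point.
6 never enters the attractor, so Keeper can avoid the target forever.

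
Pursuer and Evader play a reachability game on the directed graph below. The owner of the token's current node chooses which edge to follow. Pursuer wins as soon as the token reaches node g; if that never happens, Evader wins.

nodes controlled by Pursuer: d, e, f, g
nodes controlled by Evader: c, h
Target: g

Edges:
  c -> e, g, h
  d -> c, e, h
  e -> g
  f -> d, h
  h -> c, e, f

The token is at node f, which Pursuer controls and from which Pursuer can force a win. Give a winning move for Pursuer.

A0 = {g}
A1: add {e} — e (Pursuer) has e→g.
A2: add {d} — d (Pursuer) has d→e.
A3: add {f} — f (Pursuer) has f→d.
A4 = A3; e.g. c (Evader) can still go to h. Fixed point.
From f, successor d is in the attractor (rank 2); the other successor h is not.

d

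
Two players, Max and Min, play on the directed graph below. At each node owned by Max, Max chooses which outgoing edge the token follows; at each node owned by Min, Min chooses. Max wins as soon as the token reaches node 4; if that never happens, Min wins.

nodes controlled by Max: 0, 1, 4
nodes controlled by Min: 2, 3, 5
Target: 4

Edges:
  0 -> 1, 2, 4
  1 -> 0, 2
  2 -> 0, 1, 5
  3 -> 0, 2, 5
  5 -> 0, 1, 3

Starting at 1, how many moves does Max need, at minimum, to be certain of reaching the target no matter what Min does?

A0 = {4}
A1: add {0} — 0 (Max) has 0→4.
A2: add {1} — 1 (Max) has 1→0.
A3 = A2; e.g. 2 (Min) can still go to 5. Fixed point.
1 enters the attractor at level 2, so Max can force the target in 2 moves from there.

2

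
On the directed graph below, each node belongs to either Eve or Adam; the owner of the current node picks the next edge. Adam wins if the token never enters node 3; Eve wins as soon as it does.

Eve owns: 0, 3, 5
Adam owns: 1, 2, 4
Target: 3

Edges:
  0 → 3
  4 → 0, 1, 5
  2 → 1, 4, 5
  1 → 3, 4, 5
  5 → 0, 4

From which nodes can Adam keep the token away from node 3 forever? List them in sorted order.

1, 2, 4

A0 = {3}
A1: add {0} — 0 (Eve) has 0→3.
A2: add {5} — 5 (Eve) has 5→0.
A3 = A2; e.g. 1 (Adam) can still go to 4. Fixed point.
Eve's attractor = {0, 3, 5}; Adam avoids the target exactly from the complement.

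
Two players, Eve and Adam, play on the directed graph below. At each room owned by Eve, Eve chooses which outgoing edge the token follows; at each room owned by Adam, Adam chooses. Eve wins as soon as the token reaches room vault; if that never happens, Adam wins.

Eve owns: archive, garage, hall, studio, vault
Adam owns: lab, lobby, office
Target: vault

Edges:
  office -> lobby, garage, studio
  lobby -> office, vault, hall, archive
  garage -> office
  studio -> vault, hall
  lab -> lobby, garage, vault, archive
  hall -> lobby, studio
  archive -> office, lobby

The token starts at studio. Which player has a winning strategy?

A0 = {vault}
A1: add {studio} — studio (Eve) has studio→vault.
studio ∈ A1, so Eve can force the target.

Eve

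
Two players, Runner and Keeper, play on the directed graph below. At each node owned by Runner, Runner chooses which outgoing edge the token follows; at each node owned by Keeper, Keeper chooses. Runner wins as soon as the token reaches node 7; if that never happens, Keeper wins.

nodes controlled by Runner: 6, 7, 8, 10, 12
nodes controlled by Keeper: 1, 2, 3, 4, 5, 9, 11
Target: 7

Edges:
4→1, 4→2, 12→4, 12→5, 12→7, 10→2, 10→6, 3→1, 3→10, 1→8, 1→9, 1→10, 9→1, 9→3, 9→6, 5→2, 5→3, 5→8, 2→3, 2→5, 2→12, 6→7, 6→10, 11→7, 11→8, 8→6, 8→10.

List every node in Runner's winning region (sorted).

6, 7, 8, 10, 11, 12

A0 = {7}
A1: add {6, 12} — 6 (Runner) has 6→7; 12 (Runner) has 12→7.
A2: add {8, 10} — 8 (Runner) has 8→6; 10 (Runner) has 10→6.
A3: add {11} — 11 (Keeper): all of {7, 8} already in.
A4 = A3; e.g. 1 (Keeper) can still go to 9. Fixed point.
Runner's winning region = {6, 7, 8, 10, 11, 12}.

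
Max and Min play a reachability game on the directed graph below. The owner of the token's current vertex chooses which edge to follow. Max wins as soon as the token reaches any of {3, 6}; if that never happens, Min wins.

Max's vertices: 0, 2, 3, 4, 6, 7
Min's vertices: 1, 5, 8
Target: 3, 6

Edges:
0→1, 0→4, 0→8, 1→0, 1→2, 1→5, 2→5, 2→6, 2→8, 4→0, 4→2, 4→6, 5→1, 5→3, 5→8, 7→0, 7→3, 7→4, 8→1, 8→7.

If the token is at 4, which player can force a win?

Max

A0 = {3, 6}
A1: add {2, 4, 7} — 2 (Max) has 2→6; 4 (Max) has 4→6; 7 (Max) has 7→3.
4 ∈ A1, so Max can force the target.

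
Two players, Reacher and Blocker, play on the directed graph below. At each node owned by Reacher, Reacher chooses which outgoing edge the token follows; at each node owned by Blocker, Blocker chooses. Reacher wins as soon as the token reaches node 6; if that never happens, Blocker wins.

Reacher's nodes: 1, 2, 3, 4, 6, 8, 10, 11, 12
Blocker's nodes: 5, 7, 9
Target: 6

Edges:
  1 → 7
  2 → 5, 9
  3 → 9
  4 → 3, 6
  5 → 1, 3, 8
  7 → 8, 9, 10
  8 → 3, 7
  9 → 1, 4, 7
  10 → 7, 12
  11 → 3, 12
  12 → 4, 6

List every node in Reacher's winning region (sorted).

4, 6, 10, 11, 12

A0 = {6}
A1: add {4, 12} — 4 (Reacher) has 4→6; 12 (Reacher) has 12→6.
A2: add {10, 11} — 10 (Reacher) has 10→12; 11 (Reacher) has 11→12.
A3 = A2; e.g. 1 (Reacher) has no edge into A2. Fixed point.
Reacher's winning region = {4, 6, 10, 11, 12}.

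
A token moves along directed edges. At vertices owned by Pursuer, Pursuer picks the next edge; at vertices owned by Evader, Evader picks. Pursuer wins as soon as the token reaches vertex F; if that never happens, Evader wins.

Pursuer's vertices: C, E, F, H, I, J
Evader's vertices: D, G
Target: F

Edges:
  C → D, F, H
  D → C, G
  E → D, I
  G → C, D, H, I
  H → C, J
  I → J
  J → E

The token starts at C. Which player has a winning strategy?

A0 = {F}
A1: add {C} — C (Pursuer) has C→F.
C ∈ A1, so Pursuer can force the target.

Pursuer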